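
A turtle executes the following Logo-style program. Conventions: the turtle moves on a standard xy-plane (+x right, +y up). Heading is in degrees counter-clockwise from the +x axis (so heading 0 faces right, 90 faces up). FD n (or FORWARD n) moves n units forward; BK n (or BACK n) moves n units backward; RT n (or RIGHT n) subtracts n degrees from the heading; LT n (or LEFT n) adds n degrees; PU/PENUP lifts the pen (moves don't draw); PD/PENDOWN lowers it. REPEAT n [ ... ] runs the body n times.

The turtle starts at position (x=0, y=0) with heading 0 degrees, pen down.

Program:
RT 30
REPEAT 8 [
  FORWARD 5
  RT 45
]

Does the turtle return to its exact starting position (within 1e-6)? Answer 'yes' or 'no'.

Answer: yes

Derivation:
Executing turtle program step by step:
Start: pos=(0,0), heading=0, pen down
RT 30: heading 0 -> 330
REPEAT 8 [
  -- iteration 1/8 --
  FD 5: (0,0) -> (4.33,-2.5) [heading=330, draw]
  RT 45: heading 330 -> 285
  -- iteration 2/8 --
  FD 5: (4.33,-2.5) -> (5.624,-7.33) [heading=285, draw]
  RT 45: heading 285 -> 240
  -- iteration 3/8 --
  FD 5: (5.624,-7.33) -> (3.124,-11.66) [heading=240, draw]
  RT 45: heading 240 -> 195
  -- iteration 4/8 --
  FD 5: (3.124,-11.66) -> (-1.705,-12.954) [heading=195, draw]
  RT 45: heading 195 -> 150
  -- iteration 5/8 --
  FD 5: (-1.705,-12.954) -> (-6.036,-10.454) [heading=150, draw]
  RT 45: heading 150 -> 105
  -- iteration 6/8 --
  FD 5: (-6.036,-10.454) -> (-7.33,-5.624) [heading=105, draw]
  RT 45: heading 105 -> 60
  -- iteration 7/8 --
  FD 5: (-7.33,-5.624) -> (-4.83,-1.294) [heading=60, draw]
  RT 45: heading 60 -> 15
  -- iteration 8/8 --
  FD 5: (-4.83,-1.294) -> (0,0) [heading=15, draw]
  RT 45: heading 15 -> 330
]
Final: pos=(0,0), heading=330, 8 segment(s) drawn

Start position: (0, 0)
Final position: (0, 0)
Distance = 0; < 1e-6 -> CLOSED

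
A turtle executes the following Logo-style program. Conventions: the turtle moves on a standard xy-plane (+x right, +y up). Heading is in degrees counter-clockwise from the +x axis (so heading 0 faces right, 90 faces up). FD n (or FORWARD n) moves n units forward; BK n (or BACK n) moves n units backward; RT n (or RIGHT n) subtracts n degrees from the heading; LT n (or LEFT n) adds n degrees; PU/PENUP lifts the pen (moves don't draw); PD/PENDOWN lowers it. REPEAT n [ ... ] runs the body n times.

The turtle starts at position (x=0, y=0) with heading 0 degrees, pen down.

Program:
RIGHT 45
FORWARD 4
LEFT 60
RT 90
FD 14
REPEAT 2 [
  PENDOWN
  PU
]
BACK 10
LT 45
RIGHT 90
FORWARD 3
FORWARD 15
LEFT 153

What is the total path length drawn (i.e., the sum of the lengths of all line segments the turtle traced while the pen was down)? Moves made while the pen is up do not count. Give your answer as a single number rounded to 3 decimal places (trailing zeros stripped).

Executing turtle program step by step:
Start: pos=(0,0), heading=0, pen down
RT 45: heading 0 -> 315
FD 4: (0,0) -> (2.828,-2.828) [heading=315, draw]
LT 60: heading 315 -> 15
RT 90: heading 15 -> 285
FD 14: (2.828,-2.828) -> (6.452,-16.351) [heading=285, draw]
REPEAT 2 [
  -- iteration 1/2 --
  PD: pen down
  PU: pen up
  -- iteration 2/2 --
  PD: pen down
  PU: pen up
]
BK 10: (6.452,-16.351) -> (3.864,-6.692) [heading=285, move]
LT 45: heading 285 -> 330
RT 90: heading 330 -> 240
FD 3: (3.864,-6.692) -> (2.364,-9.29) [heading=240, move]
FD 15: (2.364,-9.29) -> (-5.136,-22.281) [heading=240, move]
LT 153: heading 240 -> 33
Final: pos=(-5.136,-22.281), heading=33, 2 segment(s) drawn

Segment lengths:
  seg 1: (0,0) -> (2.828,-2.828), length = 4
  seg 2: (2.828,-2.828) -> (6.452,-16.351), length = 14
Total = 18

Answer: 18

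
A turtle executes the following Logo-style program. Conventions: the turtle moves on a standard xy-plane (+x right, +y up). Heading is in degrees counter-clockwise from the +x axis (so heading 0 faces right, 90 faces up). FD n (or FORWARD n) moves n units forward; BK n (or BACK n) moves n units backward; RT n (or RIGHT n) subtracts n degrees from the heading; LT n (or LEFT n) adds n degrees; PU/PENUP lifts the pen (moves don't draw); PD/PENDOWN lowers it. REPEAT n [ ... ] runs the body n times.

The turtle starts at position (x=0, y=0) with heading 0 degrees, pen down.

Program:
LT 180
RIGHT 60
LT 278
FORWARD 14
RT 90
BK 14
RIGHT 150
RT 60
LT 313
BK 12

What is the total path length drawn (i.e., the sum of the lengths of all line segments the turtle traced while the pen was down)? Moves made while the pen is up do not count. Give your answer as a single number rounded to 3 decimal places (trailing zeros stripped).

Answer: 40

Derivation:
Executing turtle program step by step:
Start: pos=(0,0), heading=0, pen down
LT 180: heading 0 -> 180
RT 60: heading 180 -> 120
LT 278: heading 120 -> 38
FD 14: (0,0) -> (11.032,8.619) [heading=38, draw]
RT 90: heading 38 -> 308
BK 14: (11.032,8.619) -> (2.413,19.651) [heading=308, draw]
RT 150: heading 308 -> 158
RT 60: heading 158 -> 98
LT 313: heading 98 -> 51
BK 12: (2.413,19.651) -> (-5.139,10.326) [heading=51, draw]
Final: pos=(-5.139,10.326), heading=51, 3 segment(s) drawn

Segment lengths:
  seg 1: (0,0) -> (11.032,8.619), length = 14
  seg 2: (11.032,8.619) -> (2.413,19.651), length = 14
  seg 3: (2.413,19.651) -> (-5.139,10.326), length = 12
Total = 40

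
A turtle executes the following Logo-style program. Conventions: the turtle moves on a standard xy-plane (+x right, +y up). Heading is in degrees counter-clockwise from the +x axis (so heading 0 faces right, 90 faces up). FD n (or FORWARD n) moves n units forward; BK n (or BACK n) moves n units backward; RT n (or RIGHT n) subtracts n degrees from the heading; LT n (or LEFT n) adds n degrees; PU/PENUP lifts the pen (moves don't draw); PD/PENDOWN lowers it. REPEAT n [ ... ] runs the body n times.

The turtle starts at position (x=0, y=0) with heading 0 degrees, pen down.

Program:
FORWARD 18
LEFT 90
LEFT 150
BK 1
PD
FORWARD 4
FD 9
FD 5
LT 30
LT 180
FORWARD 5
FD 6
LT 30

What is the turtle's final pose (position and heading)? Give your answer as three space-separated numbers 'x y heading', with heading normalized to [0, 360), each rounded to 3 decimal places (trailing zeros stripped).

Answer: 9.5 -3.722 120

Derivation:
Executing turtle program step by step:
Start: pos=(0,0), heading=0, pen down
FD 18: (0,0) -> (18,0) [heading=0, draw]
LT 90: heading 0 -> 90
LT 150: heading 90 -> 240
BK 1: (18,0) -> (18.5,0.866) [heading=240, draw]
PD: pen down
FD 4: (18.5,0.866) -> (16.5,-2.598) [heading=240, draw]
FD 9: (16.5,-2.598) -> (12,-10.392) [heading=240, draw]
FD 5: (12,-10.392) -> (9.5,-14.722) [heading=240, draw]
LT 30: heading 240 -> 270
LT 180: heading 270 -> 90
FD 5: (9.5,-14.722) -> (9.5,-9.722) [heading=90, draw]
FD 6: (9.5,-9.722) -> (9.5,-3.722) [heading=90, draw]
LT 30: heading 90 -> 120
Final: pos=(9.5,-3.722), heading=120, 7 segment(s) drawn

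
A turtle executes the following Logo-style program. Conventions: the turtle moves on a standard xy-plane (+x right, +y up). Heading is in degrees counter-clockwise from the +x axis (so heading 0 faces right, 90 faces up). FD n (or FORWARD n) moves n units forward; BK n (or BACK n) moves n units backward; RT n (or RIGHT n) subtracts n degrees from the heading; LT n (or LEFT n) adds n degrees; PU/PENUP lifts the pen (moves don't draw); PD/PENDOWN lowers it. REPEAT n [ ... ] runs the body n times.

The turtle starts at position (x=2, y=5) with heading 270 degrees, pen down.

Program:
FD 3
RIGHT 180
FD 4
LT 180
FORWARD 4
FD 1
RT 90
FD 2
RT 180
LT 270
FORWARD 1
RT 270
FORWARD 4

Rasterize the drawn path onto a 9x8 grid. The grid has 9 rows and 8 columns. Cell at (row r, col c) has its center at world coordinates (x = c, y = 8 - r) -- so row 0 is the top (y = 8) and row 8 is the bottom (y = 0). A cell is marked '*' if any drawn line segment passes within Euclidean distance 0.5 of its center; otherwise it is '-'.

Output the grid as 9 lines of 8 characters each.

Answer: --------
--------
--*-----
--*-----
--*-----
--*-----
--*-----
***-----
*****---

Derivation:
Segment 0: (2,5) -> (2,2)
Segment 1: (2,2) -> (2,6)
Segment 2: (2,6) -> (2,2)
Segment 3: (2,2) -> (2,1)
Segment 4: (2,1) -> (-0,1)
Segment 5: (-0,1) -> (-0,0)
Segment 6: (-0,0) -> (4,0)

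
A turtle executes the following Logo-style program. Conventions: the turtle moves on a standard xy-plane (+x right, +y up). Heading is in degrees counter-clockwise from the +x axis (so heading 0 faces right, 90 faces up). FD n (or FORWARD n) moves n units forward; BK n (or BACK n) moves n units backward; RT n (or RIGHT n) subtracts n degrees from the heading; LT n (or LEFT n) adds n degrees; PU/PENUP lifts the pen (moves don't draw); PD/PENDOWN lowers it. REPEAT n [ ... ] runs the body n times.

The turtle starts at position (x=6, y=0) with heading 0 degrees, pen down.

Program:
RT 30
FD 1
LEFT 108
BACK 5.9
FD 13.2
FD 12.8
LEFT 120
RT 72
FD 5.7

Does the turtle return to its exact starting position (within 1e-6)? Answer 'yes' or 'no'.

Answer: no

Derivation:
Executing turtle program step by step:
Start: pos=(6,0), heading=0, pen down
RT 30: heading 0 -> 330
FD 1: (6,0) -> (6.866,-0.5) [heading=330, draw]
LT 108: heading 330 -> 78
BK 5.9: (6.866,-0.5) -> (5.639,-6.271) [heading=78, draw]
FD 13.2: (5.639,-6.271) -> (8.384,6.64) [heading=78, draw]
FD 12.8: (8.384,6.64) -> (11.045,19.161) [heading=78, draw]
LT 120: heading 78 -> 198
RT 72: heading 198 -> 126
FD 5.7: (11.045,19.161) -> (7.695,23.772) [heading=126, draw]
Final: pos=(7.695,23.772), heading=126, 5 segment(s) drawn

Start position: (6, 0)
Final position: (7.695, 23.772)
Distance = 23.832; >= 1e-6 -> NOT closed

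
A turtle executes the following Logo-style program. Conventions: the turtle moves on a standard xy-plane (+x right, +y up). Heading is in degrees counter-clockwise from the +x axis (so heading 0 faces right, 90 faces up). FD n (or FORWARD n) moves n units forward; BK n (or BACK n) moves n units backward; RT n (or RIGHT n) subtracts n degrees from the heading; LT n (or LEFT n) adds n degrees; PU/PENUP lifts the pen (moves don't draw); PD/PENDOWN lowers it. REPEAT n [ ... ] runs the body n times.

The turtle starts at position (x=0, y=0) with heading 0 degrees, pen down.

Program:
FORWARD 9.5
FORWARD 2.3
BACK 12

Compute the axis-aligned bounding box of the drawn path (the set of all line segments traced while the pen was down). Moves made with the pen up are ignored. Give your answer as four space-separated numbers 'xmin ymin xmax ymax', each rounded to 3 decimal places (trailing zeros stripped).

Executing turtle program step by step:
Start: pos=(0,0), heading=0, pen down
FD 9.5: (0,0) -> (9.5,0) [heading=0, draw]
FD 2.3: (9.5,0) -> (11.8,0) [heading=0, draw]
BK 12: (11.8,0) -> (-0.2,0) [heading=0, draw]
Final: pos=(-0.2,0), heading=0, 3 segment(s) drawn

Segment endpoints: x in {-0.2, 0, 9.5, 11.8}, y in {0}
xmin=-0.2, ymin=0, xmax=11.8, ymax=0

Answer: -0.2 0 11.8 0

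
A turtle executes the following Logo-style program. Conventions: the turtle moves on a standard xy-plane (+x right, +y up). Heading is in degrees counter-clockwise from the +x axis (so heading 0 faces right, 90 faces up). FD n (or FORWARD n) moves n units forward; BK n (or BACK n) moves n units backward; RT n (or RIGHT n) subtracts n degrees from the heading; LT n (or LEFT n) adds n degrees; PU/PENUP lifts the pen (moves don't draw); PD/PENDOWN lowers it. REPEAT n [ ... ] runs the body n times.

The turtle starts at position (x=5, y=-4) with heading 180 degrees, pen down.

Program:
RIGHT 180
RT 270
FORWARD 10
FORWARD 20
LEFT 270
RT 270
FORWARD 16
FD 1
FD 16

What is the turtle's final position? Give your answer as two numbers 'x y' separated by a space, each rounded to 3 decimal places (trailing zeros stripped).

Executing turtle program step by step:
Start: pos=(5,-4), heading=180, pen down
RT 180: heading 180 -> 0
RT 270: heading 0 -> 90
FD 10: (5,-4) -> (5,6) [heading=90, draw]
FD 20: (5,6) -> (5,26) [heading=90, draw]
LT 270: heading 90 -> 0
RT 270: heading 0 -> 90
FD 16: (5,26) -> (5,42) [heading=90, draw]
FD 1: (5,42) -> (5,43) [heading=90, draw]
FD 16: (5,43) -> (5,59) [heading=90, draw]
Final: pos=(5,59), heading=90, 5 segment(s) drawn

Answer: 5 59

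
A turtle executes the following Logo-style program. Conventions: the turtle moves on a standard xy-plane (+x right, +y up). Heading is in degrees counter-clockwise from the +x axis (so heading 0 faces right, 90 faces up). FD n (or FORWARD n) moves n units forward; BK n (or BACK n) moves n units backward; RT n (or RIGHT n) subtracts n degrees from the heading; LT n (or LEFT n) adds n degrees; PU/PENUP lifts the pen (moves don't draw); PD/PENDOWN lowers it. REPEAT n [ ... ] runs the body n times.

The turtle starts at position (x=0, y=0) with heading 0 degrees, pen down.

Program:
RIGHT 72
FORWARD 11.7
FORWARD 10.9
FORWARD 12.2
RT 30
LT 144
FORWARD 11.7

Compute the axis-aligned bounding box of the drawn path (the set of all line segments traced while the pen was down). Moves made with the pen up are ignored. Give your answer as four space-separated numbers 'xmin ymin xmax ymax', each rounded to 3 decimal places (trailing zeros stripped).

Answer: 0 -33.097 19.449 0

Derivation:
Executing turtle program step by step:
Start: pos=(0,0), heading=0, pen down
RT 72: heading 0 -> 288
FD 11.7: (0,0) -> (3.615,-11.127) [heading=288, draw]
FD 10.9: (3.615,-11.127) -> (6.984,-21.494) [heading=288, draw]
FD 12.2: (6.984,-21.494) -> (10.754,-33.097) [heading=288, draw]
RT 30: heading 288 -> 258
LT 144: heading 258 -> 42
FD 11.7: (10.754,-33.097) -> (19.449,-25.268) [heading=42, draw]
Final: pos=(19.449,-25.268), heading=42, 4 segment(s) drawn

Segment endpoints: x in {0, 3.615, 6.984, 10.754, 19.449}, y in {-33.097, -25.268, -21.494, -11.127, 0}
xmin=0, ymin=-33.097, xmax=19.449, ymax=0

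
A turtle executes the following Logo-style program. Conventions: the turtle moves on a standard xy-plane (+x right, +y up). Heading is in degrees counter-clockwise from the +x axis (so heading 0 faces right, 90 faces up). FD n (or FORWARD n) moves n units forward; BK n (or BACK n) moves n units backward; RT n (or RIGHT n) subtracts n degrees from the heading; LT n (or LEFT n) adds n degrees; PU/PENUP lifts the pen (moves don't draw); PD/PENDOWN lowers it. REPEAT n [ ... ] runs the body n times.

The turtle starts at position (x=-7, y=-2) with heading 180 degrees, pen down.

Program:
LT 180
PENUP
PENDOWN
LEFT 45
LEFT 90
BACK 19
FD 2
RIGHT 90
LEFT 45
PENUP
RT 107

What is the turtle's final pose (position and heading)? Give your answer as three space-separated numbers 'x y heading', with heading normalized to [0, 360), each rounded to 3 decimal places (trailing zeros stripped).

Executing turtle program step by step:
Start: pos=(-7,-2), heading=180, pen down
LT 180: heading 180 -> 0
PU: pen up
PD: pen down
LT 45: heading 0 -> 45
LT 90: heading 45 -> 135
BK 19: (-7,-2) -> (6.435,-15.435) [heading=135, draw]
FD 2: (6.435,-15.435) -> (5.021,-14.021) [heading=135, draw]
RT 90: heading 135 -> 45
LT 45: heading 45 -> 90
PU: pen up
RT 107: heading 90 -> 343
Final: pos=(5.021,-14.021), heading=343, 2 segment(s) drawn

Answer: 5.021 -14.021 343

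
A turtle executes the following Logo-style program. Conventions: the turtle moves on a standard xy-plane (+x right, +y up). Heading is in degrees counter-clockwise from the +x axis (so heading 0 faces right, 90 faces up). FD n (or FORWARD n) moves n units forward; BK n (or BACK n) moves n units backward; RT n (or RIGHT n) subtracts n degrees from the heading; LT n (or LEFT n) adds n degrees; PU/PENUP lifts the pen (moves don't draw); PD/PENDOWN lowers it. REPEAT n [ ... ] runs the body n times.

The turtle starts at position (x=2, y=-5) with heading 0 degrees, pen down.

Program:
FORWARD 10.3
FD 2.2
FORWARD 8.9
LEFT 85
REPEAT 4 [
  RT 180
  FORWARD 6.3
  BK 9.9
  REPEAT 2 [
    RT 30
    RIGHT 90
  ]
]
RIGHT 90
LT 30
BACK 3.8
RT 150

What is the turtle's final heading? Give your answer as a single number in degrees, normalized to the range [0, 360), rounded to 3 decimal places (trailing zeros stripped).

Executing turtle program step by step:
Start: pos=(2,-5), heading=0, pen down
FD 10.3: (2,-5) -> (12.3,-5) [heading=0, draw]
FD 2.2: (12.3,-5) -> (14.5,-5) [heading=0, draw]
FD 8.9: (14.5,-5) -> (23.4,-5) [heading=0, draw]
LT 85: heading 0 -> 85
REPEAT 4 [
  -- iteration 1/4 --
  RT 180: heading 85 -> 265
  FD 6.3: (23.4,-5) -> (22.851,-11.276) [heading=265, draw]
  BK 9.9: (22.851,-11.276) -> (23.714,-1.414) [heading=265, draw]
  REPEAT 2 [
    -- iteration 1/2 --
    RT 30: heading 265 -> 235
    RT 90: heading 235 -> 145
    -- iteration 2/2 --
    RT 30: heading 145 -> 115
    RT 90: heading 115 -> 25
  ]
  -- iteration 2/4 --
  RT 180: heading 25 -> 205
  FD 6.3: (23.714,-1.414) -> (18.004,-4.076) [heading=205, draw]
  BK 9.9: (18.004,-4.076) -> (26.976,0.108) [heading=205, draw]
  REPEAT 2 [
    -- iteration 1/2 --
    RT 30: heading 205 -> 175
    RT 90: heading 175 -> 85
    -- iteration 2/2 --
    RT 30: heading 85 -> 55
    RT 90: heading 55 -> 325
  ]
  -- iteration 3/4 --
  RT 180: heading 325 -> 145
  FD 6.3: (26.976,0.108) -> (21.816,3.721) [heading=145, draw]
  BK 9.9: (21.816,3.721) -> (29.925,-1.957) [heading=145, draw]
  REPEAT 2 [
    -- iteration 1/2 --
    RT 30: heading 145 -> 115
    RT 90: heading 115 -> 25
    -- iteration 2/2 --
    RT 30: heading 25 -> 355
    RT 90: heading 355 -> 265
  ]
  -- iteration 4/4 --
  RT 180: heading 265 -> 85
  FD 6.3: (29.925,-1.957) -> (30.474,4.319) [heading=85, draw]
  BK 9.9: (30.474,4.319) -> (29.612,-5.543) [heading=85, draw]
  REPEAT 2 [
    -- iteration 1/2 --
    RT 30: heading 85 -> 55
    RT 90: heading 55 -> 325
    -- iteration 2/2 --
    RT 30: heading 325 -> 295
    RT 90: heading 295 -> 205
  ]
]
RT 90: heading 205 -> 115
LT 30: heading 115 -> 145
BK 3.8: (29.612,-5.543) -> (32.724,-7.723) [heading=145, draw]
RT 150: heading 145 -> 355
Final: pos=(32.724,-7.723), heading=355, 12 segment(s) drawn

Answer: 355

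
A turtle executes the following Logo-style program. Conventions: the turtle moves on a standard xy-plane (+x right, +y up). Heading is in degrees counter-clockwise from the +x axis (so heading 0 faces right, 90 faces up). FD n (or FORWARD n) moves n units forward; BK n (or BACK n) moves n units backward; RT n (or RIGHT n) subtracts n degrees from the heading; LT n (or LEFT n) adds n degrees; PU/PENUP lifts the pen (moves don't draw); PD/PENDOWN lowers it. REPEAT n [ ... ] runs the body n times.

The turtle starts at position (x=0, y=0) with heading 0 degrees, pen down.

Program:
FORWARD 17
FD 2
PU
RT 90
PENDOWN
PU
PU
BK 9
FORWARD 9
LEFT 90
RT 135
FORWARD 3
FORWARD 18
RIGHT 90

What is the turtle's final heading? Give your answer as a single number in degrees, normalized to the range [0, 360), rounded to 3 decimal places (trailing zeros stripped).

Answer: 135

Derivation:
Executing turtle program step by step:
Start: pos=(0,0), heading=0, pen down
FD 17: (0,0) -> (17,0) [heading=0, draw]
FD 2: (17,0) -> (19,0) [heading=0, draw]
PU: pen up
RT 90: heading 0 -> 270
PD: pen down
PU: pen up
PU: pen up
BK 9: (19,0) -> (19,9) [heading=270, move]
FD 9: (19,9) -> (19,0) [heading=270, move]
LT 90: heading 270 -> 0
RT 135: heading 0 -> 225
FD 3: (19,0) -> (16.879,-2.121) [heading=225, move]
FD 18: (16.879,-2.121) -> (4.151,-14.849) [heading=225, move]
RT 90: heading 225 -> 135
Final: pos=(4.151,-14.849), heading=135, 2 segment(s) drawn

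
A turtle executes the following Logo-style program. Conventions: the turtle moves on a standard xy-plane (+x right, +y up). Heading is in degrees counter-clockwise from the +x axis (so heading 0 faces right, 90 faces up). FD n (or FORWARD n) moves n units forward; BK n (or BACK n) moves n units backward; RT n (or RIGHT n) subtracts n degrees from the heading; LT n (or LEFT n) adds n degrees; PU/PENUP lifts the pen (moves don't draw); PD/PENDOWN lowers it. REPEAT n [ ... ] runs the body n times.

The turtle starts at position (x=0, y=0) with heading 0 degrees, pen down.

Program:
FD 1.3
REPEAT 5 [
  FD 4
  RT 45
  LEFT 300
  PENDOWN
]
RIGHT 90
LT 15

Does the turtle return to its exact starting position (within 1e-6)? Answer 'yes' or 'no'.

Executing turtle program step by step:
Start: pos=(0,0), heading=0, pen down
FD 1.3: (0,0) -> (1.3,0) [heading=0, draw]
REPEAT 5 [
  -- iteration 1/5 --
  FD 4: (1.3,0) -> (5.3,0) [heading=0, draw]
  RT 45: heading 0 -> 315
  LT 300: heading 315 -> 255
  PD: pen down
  -- iteration 2/5 --
  FD 4: (5.3,0) -> (4.265,-3.864) [heading=255, draw]
  RT 45: heading 255 -> 210
  LT 300: heading 210 -> 150
  PD: pen down
  -- iteration 3/5 --
  FD 4: (4.265,-3.864) -> (0.801,-1.864) [heading=150, draw]
  RT 45: heading 150 -> 105
  LT 300: heading 105 -> 45
  PD: pen down
  -- iteration 4/5 --
  FD 4: (0.801,-1.864) -> (3.629,0.965) [heading=45, draw]
  RT 45: heading 45 -> 0
  LT 300: heading 0 -> 300
  PD: pen down
  -- iteration 5/5 --
  FD 4: (3.629,0.965) -> (5.629,-2.499) [heading=300, draw]
  RT 45: heading 300 -> 255
  LT 300: heading 255 -> 195
  PD: pen down
]
RT 90: heading 195 -> 105
LT 15: heading 105 -> 120
Final: pos=(5.629,-2.499), heading=120, 6 segment(s) drawn

Start position: (0, 0)
Final position: (5.629, -2.499)
Distance = 6.159; >= 1e-6 -> NOT closed

Answer: no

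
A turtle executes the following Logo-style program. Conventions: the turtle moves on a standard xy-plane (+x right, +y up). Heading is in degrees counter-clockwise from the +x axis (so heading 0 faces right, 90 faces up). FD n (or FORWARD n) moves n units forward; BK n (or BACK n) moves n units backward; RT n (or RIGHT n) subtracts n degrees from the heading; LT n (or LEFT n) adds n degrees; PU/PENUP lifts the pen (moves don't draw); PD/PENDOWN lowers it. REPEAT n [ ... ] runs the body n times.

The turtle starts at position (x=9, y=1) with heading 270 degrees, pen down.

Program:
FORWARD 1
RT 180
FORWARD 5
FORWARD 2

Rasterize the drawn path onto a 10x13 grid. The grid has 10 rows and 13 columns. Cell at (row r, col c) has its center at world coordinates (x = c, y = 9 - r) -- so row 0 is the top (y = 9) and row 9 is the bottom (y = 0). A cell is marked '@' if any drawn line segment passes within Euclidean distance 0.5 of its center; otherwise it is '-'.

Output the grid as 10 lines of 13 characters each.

Segment 0: (9,1) -> (9,0)
Segment 1: (9,0) -> (9,5)
Segment 2: (9,5) -> (9,7)

Answer: -------------
-------------
---------@---
---------@---
---------@---
---------@---
---------@---
---------@---
---------@---
---------@---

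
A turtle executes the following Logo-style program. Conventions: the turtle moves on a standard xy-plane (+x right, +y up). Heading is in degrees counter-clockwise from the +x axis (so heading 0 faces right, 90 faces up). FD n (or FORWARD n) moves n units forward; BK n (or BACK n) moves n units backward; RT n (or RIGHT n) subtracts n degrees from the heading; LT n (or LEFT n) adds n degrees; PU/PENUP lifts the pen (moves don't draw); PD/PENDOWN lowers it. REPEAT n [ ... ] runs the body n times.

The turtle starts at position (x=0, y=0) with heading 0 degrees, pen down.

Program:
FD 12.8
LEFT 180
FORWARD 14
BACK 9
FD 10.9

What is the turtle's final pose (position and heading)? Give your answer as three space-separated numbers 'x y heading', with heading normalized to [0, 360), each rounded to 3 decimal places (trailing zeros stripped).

Answer: -3.1 0 180

Derivation:
Executing turtle program step by step:
Start: pos=(0,0), heading=0, pen down
FD 12.8: (0,0) -> (12.8,0) [heading=0, draw]
LT 180: heading 0 -> 180
FD 14: (12.8,0) -> (-1.2,0) [heading=180, draw]
BK 9: (-1.2,0) -> (7.8,0) [heading=180, draw]
FD 10.9: (7.8,0) -> (-3.1,0) [heading=180, draw]
Final: pos=(-3.1,0), heading=180, 4 segment(s) drawn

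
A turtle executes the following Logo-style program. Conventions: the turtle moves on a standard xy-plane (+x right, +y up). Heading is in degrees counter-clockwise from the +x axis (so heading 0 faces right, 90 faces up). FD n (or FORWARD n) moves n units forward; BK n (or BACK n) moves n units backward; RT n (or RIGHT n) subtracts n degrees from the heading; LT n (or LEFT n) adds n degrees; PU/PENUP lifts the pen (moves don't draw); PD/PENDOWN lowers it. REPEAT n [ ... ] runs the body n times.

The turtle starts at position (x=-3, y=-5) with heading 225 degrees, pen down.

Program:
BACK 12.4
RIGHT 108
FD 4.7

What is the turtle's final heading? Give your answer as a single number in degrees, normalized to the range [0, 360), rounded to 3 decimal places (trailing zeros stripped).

Executing turtle program step by step:
Start: pos=(-3,-5), heading=225, pen down
BK 12.4: (-3,-5) -> (5.768,3.768) [heading=225, draw]
RT 108: heading 225 -> 117
FD 4.7: (5.768,3.768) -> (3.634,7.956) [heading=117, draw]
Final: pos=(3.634,7.956), heading=117, 2 segment(s) drawn

Answer: 117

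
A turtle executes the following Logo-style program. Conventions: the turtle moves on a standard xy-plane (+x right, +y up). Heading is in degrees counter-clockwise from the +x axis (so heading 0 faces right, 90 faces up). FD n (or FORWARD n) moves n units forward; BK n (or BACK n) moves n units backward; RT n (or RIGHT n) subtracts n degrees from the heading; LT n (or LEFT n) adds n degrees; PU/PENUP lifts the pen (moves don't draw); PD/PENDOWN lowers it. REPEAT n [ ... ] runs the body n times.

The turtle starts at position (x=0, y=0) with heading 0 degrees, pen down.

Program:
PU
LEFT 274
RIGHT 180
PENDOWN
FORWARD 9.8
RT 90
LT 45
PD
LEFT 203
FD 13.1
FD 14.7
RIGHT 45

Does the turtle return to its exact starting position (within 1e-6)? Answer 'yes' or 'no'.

Executing turtle program step by step:
Start: pos=(0,0), heading=0, pen down
PU: pen up
LT 274: heading 0 -> 274
RT 180: heading 274 -> 94
PD: pen down
FD 9.8: (0,0) -> (-0.684,9.776) [heading=94, draw]
RT 90: heading 94 -> 4
LT 45: heading 4 -> 49
PD: pen down
LT 203: heading 49 -> 252
FD 13.1: (-0.684,9.776) -> (-4.732,-2.683) [heading=252, draw]
FD 14.7: (-4.732,-2.683) -> (-9.274,-16.663) [heading=252, draw]
RT 45: heading 252 -> 207
Final: pos=(-9.274,-16.663), heading=207, 3 segment(s) drawn

Start position: (0, 0)
Final position: (-9.274, -16.663)
Distance = 19.07; >= 1e-6 -> NOT closed

Answer: no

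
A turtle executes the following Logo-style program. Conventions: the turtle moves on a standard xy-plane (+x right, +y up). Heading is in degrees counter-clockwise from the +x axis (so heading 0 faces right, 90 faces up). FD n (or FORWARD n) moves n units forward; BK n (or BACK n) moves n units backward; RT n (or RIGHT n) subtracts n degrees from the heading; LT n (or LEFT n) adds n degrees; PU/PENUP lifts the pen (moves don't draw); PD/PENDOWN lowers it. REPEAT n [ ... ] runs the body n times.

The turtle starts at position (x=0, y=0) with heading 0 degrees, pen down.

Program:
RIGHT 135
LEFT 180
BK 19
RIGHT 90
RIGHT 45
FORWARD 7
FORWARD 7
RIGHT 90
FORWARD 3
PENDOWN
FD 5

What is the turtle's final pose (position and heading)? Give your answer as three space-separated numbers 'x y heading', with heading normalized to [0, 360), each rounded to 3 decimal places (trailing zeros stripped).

Executing turtle program step by step:
Start: pos=(0,0), heading=0, pen down
RT 135: heading 0 -> 225
LT 180: heading 225 -> 45
BK 19: (0,0) -> (-13.435,-13.435) [heading=45, draw]
RT 90: heading 45 -> 315
RT 45: heading 315 -> 270
FD 7: (-13.435,-13.435) -> (-13.435,-20.435) [heading=270, draw]
FD 7: (-13.435,-20.435) -> (-13.435,-27.435) [heading=270, draw]
RT 90: heading 270 -> 180
FD 3: (-13.435,-27.435) -> (-16.435,-27.435) [heading=180, draw]
PD: pen down
FD 5: (-16.435,-27.435) -> (-21.435,-27.435) [heading=180, draw]
Final: pos=(-21.435,-27.435), heading=180, 5 segment(s) drawn

Answer: -21.435 -27.435 180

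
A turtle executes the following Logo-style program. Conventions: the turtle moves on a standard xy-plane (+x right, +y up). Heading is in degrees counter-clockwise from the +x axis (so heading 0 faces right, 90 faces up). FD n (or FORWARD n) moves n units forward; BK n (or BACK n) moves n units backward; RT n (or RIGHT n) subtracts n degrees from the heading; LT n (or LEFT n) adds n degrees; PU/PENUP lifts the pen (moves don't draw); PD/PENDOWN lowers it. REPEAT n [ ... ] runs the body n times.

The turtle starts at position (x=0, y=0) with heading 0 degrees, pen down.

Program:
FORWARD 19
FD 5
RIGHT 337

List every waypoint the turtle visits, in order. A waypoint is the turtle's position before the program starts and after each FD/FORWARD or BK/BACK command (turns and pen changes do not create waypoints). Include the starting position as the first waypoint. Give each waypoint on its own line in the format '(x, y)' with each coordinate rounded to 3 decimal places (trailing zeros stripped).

Answer: (0, 0)
(19, 0)
(24, 0)

Derivation:
Executing turtle program step by step:
Start: pos=(0,0), heading=0, pen down
FD 19: (0,0) -> (19,0) [heading=0, draw]
FD 5: (19,0) -> (24,0) [heading=0, draw]
RT 337: heading 0 -> 23
Final: pos=(24,0), heading=23, 2 segment(s) drawn
Waypoints (3 total):
(0, 0)
(19, 0)
(24, 0)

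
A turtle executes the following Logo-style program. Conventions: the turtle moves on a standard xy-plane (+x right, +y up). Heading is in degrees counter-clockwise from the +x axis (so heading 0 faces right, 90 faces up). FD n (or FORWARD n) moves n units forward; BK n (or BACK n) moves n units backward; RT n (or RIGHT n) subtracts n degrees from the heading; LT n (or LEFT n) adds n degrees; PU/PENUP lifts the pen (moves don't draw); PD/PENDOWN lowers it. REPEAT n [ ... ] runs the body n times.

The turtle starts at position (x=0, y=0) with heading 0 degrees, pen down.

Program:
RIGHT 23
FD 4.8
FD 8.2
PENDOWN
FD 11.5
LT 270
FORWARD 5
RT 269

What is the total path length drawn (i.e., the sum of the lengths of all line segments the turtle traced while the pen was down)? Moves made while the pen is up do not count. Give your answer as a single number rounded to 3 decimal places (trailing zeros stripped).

Executing turtle program step by step:
Start: pos=(0,0), heading=0, pen down
RT 23: heading 0 -> 337
FD 4.8: (0,0) -> (4.418,-1.876) [heading=337, draw]
FD 8.2: (4.418,-1.876) -> (11.967,-5.08) [heading=337, draw]
PD: pen down
FD 11.5: (11.967,-5.08) -> (22.552,-9.573) [heading=337, draw]
LT 270: heading 337 -> 247
FD 5: (22.552,-9.573) -> (20.599,-14.175) [heading=247, draw]
RT 269: heading 247 -> 338
Final: pos=(20.599,-14.175), heading=338, 4 segment(s) drawn

Segment lengths:
  seg 1: (0,0) -> (4.418,-1.876), length = 4.8
  seg 2: (4.418,-1.876) -> (11.967,-5.08), length = 8.2
  seg 3: (11.967,-5.08) -> (22.552,-9.573), length = 11.5
  seg 4: (22.552,-9.573) -> (20.599,-14.175), length = 5
Total = 29.5

Answer: 29.5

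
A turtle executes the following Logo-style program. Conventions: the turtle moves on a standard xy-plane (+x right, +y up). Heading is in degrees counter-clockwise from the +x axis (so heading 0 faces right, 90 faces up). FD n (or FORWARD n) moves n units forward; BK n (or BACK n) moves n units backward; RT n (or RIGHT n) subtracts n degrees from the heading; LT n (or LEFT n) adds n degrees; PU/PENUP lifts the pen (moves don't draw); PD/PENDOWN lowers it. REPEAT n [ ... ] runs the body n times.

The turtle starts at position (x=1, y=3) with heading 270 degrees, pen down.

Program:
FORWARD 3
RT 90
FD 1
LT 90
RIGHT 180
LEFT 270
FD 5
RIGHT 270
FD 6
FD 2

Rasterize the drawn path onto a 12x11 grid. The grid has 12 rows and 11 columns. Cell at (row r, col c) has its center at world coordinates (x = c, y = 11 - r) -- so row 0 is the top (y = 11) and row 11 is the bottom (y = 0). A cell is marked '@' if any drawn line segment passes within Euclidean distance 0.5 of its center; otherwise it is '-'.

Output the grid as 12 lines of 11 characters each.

Segment 0: (1,3) -> (1,0)
Segment 1: (1,0) -> (-0,0)
Segment 2: (-0,0) -> (5,-0)
Segment 3: (5,-0) -> (5,6)
Segment 4: (5,6) -> (5,8)

Answer: -----------
-----------
-----------
-----@-----
-----@-----
-----@-----
-----@-----
-----@-----
-@---@-----
-@---@-----
-@---@-----
@@@@@@-----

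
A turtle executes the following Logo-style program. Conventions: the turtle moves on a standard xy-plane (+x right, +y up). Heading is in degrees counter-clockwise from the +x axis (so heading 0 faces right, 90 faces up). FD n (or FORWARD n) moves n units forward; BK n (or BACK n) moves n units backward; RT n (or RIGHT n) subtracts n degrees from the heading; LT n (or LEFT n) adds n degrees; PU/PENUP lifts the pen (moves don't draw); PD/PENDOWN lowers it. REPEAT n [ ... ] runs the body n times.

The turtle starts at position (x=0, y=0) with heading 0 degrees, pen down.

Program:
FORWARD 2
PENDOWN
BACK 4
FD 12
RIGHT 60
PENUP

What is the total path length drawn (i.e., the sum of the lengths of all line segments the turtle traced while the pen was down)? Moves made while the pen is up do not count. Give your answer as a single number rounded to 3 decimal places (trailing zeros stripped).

Executing turtle program step by step:
Start: pos=(0,0), heading=0, pen down
FD 2: (0,0) -> (2,0) [heading=0, draw]
PD: pen down
BK 4: (2,0) -> (-2,0) [heading=0, draw]
FD 12: (-2,0) -> (10,0) [heading=0, draw]
RT 60: heading 0 -> 300
PU: pen up
Final: pos=(10,0), heading=300, 3 segment(s) drawn

Segment lengths:
  seg 1: (0,0) -> (2,0), length = 2
  seg 2: (2,0) -> (-2,0), length = 4
  seg 3: (-2,0) -> (10,0), length = 12
Total = 18

Answer: 18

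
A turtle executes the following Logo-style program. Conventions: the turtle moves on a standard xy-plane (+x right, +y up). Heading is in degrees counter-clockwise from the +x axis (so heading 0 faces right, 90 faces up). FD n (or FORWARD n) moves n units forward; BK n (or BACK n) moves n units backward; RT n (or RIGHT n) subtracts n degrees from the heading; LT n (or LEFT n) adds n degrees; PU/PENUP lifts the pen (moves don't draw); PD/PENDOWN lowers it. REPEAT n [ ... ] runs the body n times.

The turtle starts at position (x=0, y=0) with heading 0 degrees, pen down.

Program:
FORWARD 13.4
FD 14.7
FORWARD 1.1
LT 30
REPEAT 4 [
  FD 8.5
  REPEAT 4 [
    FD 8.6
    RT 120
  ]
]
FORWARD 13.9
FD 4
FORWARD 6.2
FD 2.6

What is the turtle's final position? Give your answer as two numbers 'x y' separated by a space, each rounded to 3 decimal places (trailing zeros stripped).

Executing turtle program step by step:
Start: pos=(0,0), heading=0, pen down
FD 13.4: (0,0) -> (13.4,0) [heading=0, draw]
FD 14.7: (13.4,0) -> (28.1,0) [heading=0, draw]
FD 1.1: (28.1,0) -> (29.2,0) [heading=0, draw]
LT 30: heading 0 -> 30
REPEAT 4 [
  -- iteration 1/4 --
  FD 8.5: (29.2,0) -> (36.561,4.25) [heading=30, draw]
  REPEAT 4 [
    -- iteration 1/4 --
    FD 8.6: (36.561,4.25) -> (44.009,8.55) [heading=30, draw]
    RT 120: heading 30 -> 270
    -- iteration 2/4 --
    FD 8.6: (44.009,8.55) -> (44.009,-0.05) [heading=270, draw]
    RT 120: heading 270 -> 150
    -- iteration 3/4 --
    FD 8.6: (44.009,-0.05) -> (36.561,4.25) [heading=150, draw]
    RT 120: heading 150 -> 30
    -- iteration 4/4 --
    FD 8.6: (36.561,4.25) -> (44.009,8.55) [heading=30, draw]
    RT 120: heading 30 -> 270
  ]
  -- iteration 2/4 --
  FD 8.5: (44.009,8.55) -> (44.009,0.05) [heading=270, draw]
  REPEAT 4 [
    -- iteration 1/4 --
    FD 8.6: (44.009,0.05) -> (44.009,-8.55) [heading=270, draw]
    RT 120: heading 270 -> 150
    -- iteration 2/4 --
    FD 8.6: (44.009,-8.55) -> (36.561,-4.25) [heading=150, draw]
    RT 120: heading 150 -> 30
    -- iteration 3/4 --
    FD 8.6: (36.561,-4.25) -> (44.009,0.05) [heading=30, draw]
    RT 120: heading 30 -> 270
    -- iteration 4/4 --
    FD 8.6: (44.009,0.05) -> (44.009,-8.55) [heading=270, draw]
    RT 120: heading 270 -> 150
  ]
  -- iteration 3/4 --
  FD 8.5: (44.009,-8.55) -> (36.648,-4.3) [heading=150, draw]
  REPEAT 4 [
    -- iteration 1/4 --
    FD 8.6: (36.648,-4.3) -> (29.2,0) [heading=150, draw]
    RT 120: heading 150 -> 30
    -- iteration 2/4 --
    FD 8.6: (29.2,0) -> (36.648,4.3) [heading=30, draw]
    RT 120: heading 30 -> 270
    -- iteration 3/4 --
    FD 8.6: (36.648,4.3) -> (36.648,-4.3) [heading=270, draw]
    RT 120: heading 270 -> 150
    -- iteration 4/4 --
    FD 8.6: (36.648,-4.3) -> (29.2,0) [heading=150, draw]
    RT 120: heading 150 -> 30
  ]
  -- iteration 4/4 --
  FD 8.5: (29.2,0) -> (36.561,4.25) [heading=30, draw]
  REPEAT 4 [
    -- iteration 1/4 --
    FD 8.6: (36.561,4.25) -> (44.009,8.55) [heading=30, draw]
    RT 120: heading 30 -> 270
    -- iteration 2/4 --
    FD 8.6: (44.009,8.55) -> (44.009,-0.05) [heading=270, draw]
    RT 120: heading 270 -> 150
    -- iteration 3/4 --
    FD 8.6: (44.009,-0.05) -> (36.561,4.25) [heading=150, draw]
    RT 120: heading 150 -> 30
    -- iteration 4/4 --
    FD 8.6: (36.561,4.25) -> (44.009,8.55) [heading=30, draw]
    RT 120: heading 30 -> 270
  ]
]
FD 13.9: (44.009,8.55) -> (44.009,-5.35) [heading=270, draw]
FD 4: (44.009,-5.35) -> (44.009,-9.35) [heading=270, draw]
FD 6.2: (44.009,-9.35) -> (44.009,-15.55) [heading=270, draw]
FD 2.6: (44.009,-15.55) -> (44.009,-18.15) [heading=270, draw]
Final: pos=(44.009,-18.15), heading=270, 27 segment(s) drawn

Answer: 44.009 -18.15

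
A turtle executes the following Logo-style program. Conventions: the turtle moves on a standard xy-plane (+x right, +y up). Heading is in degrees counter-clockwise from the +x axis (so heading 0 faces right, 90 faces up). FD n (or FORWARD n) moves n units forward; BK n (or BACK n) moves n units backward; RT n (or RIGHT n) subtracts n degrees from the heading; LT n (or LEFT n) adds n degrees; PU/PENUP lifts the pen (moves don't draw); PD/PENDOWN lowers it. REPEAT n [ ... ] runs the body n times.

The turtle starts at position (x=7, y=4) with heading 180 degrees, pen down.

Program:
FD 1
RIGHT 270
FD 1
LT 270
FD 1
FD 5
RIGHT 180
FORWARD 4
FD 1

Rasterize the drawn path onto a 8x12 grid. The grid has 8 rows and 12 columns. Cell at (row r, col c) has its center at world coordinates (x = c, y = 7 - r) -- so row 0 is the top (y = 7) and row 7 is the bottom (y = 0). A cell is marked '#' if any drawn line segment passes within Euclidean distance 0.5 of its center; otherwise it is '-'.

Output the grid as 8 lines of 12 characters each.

Segment 0: (7,4) -> (6,4)
Segment 1: (6,4) -> (6,3)
Segment 2: (6,3) -> (5,3)
Segment 3: (5,3) -> (0,3)
Segment 4: (0,3) -> (4,3)
Segment 5: (4,3) -> (5,3)

Answer: ------------
------------
------------
------##----
#######-----
------------
------------
------------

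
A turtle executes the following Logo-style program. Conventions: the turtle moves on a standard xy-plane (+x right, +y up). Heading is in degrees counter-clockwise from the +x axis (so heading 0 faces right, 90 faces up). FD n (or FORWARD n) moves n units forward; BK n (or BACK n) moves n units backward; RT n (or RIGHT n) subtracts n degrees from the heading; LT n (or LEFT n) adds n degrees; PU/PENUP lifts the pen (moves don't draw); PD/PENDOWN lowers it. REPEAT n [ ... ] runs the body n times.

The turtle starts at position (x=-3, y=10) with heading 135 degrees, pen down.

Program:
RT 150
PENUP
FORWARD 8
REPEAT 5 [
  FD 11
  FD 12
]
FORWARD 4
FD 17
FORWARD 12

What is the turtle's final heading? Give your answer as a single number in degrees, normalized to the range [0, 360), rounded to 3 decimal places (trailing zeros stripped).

Executing turtle program step by step:
Start: pos=(-3,10), heading=135, pen down
RT 150: heading 135 -> 345
PU: pen up
FD 8: (-3,10) -> (4.727,7.929) [heading=345, move]
REPEAT 5 [
  -- iteration 1/5 --
  FD 11: (4.727,7.929) -> (15.353,5.082) [heading=345, move]
  FD 12: (15.353,5.082) -> (26.944,1.977) [heading=345, move]
  -- iteration 2/5 --
  FD 11: (26.944,1.977) -> (37.569,-0.87) [heading=345, move]
  FD 12: (37.569,-0.87) -> (49.16,-3.976) [heading=345, move]
  -- iteration 3/5 --
  FD 11: (49.16,-3.976) -> (59.785,-6.823) [heading=345, move]
  FD 12: (59.785,-6.823) -> (71.376,-9.929) [heading=345, move]
  -- iteration 4/5 --
  FD 11: (71.376,-9.929) -> (82.001,-12.776) [heading=345, move]
  FD 12: (82.001,-12.776) -> (93.593,-15.882) [heading=345, move]
  -- iteration 5/5 --
  FD 11: (93.593,-15.882) -> (104.218,-18.729) [heading=345, move]
  FD 12: (104.218,-18.729) -> (115.809,-21.835) [heading=345, move]
]
FD 4: (115.809,-21.835) -> (119.673,-22.87) [heading=345, move]
FD 17: (119.673,-22.87) -> (136.093,-27.27) [heading=345, move]
FD 12: (136.093,-27.27) -> (147.684,-30.376) [heading=345, move]
Final: pos=(147.684,-30.376), heading=345, 0 segment(s) drawn

Answer: 345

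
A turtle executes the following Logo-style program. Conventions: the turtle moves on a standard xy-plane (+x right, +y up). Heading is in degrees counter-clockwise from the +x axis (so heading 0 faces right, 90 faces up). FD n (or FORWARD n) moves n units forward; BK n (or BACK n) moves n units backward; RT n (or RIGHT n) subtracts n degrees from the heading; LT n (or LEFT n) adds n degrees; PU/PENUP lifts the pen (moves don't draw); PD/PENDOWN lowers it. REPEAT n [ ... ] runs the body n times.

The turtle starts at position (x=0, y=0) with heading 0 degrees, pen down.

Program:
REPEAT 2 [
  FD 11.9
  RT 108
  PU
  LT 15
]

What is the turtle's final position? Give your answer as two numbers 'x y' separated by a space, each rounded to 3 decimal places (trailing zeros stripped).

Executing turtle program step by step:
Start: pos=(0,0), heading=0, pen down
REPEAT 2 [
  -- iteration 1/2 --
  FD 11.9: (0,0) -> (11.9,0) [heading=0, draw]
  RT 108: heading 0 -> 252
  PU: pen up
  LT 15: heading 252 -> 267
  -- iteration 2/2 --
  FD 11.9: (11.9,0) -> (11.277,-11.884) [heading=267, move]
  RT 108: heading 267 -> 159
  PU: pen up
  LT 15: heading 159 -> 174
]
Final: pos=(11.277,-11.884), heading=174, 1 segment(s) drawn

Answer: 11.277 -11.884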